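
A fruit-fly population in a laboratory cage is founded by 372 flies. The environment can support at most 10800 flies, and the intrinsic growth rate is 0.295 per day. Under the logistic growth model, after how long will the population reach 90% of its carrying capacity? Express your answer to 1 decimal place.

18.7 days

A = (K − N₀)/N₀ = (10800 − 372)/372 = 28.032.
Solve 10800/(1 + 28.032·e^(−0.295t)) = 9720: 1 + 28.032·e^(−0.295t) = 1.1111, so e^(−0.295t) = 0.00396369.
−0.295·t = ln(0.00396369) = -5.5306, so t = 5.5306/0.295 = 18.748.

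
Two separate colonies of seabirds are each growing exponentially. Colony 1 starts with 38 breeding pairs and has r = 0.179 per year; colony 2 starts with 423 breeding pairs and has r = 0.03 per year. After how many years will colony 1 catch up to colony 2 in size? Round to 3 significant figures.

Set 38·e^(0.179t) = 423·e^(0.03t).
e^((0.179 − 0.03)t) = 423/38 → e^(0.149·t) = 11.132.
0.149·t = ln(11.132) = 2.4098, so t = 2.4098/0.149 = 16.173.

16.2 years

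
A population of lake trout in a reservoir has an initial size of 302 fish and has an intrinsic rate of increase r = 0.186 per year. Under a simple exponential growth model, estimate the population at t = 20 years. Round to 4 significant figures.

12460 fish

N(t) = N₀·e^(rt) = 302 × e^(0.186×20) = 302 × e^3.72.
e^3.72 ≈ 41.264, so N ≈ 302 × 41.264 = 12461.8.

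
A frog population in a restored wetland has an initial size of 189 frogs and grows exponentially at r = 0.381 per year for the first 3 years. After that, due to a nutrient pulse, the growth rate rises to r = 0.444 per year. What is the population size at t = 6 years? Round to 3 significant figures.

2250 frogs

Phase 1: N(3) = 189·e^(0.381×3) = 189·e^1.143 = 592.735.
Phase 2 runs for 6 − 3 = 3 years at r = 0.444.
N(6) = 592.735·e^(0.444×3) = 592.735·e^1.332 = 2245.64.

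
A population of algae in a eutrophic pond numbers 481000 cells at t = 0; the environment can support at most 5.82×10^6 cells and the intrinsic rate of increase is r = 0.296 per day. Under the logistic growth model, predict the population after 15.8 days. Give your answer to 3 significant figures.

A = (K − N₀)/N₀ = (5.82×10^6 − 481000)/481000 = 11.1.
N(t) = K/(1 + A·e^(−rt)) = 5.82×10^6/(1 + 11.1×e^(−0.296×15.8)).
e^(−4.677) = 0.0093088; denominator = 1 + 11.1×0.0093088 = 1.1033.
N = 5.82×10^6/1.1033 = 5.274963×10^6.

5270000 cells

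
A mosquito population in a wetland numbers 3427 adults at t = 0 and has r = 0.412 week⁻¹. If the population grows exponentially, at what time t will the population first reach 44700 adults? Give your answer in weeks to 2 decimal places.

Set N₀·e^(rt) = 44700: e^(0.412·t) = 44700/3427 = 13.043.
0.412·t = ln(13.043) = 2.5683, so t = 2.5683/0.412 = 6.2337.

6.23 weeks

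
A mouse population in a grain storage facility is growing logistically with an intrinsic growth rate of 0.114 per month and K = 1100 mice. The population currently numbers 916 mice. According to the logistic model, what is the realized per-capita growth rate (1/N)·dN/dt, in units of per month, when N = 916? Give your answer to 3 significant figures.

0.0191 per month

(1/N)·dN/dt = r(1 − N/K) = 0.114 × (1 − 916/1100).
= 0.114 × 0.16727 = 0.019069.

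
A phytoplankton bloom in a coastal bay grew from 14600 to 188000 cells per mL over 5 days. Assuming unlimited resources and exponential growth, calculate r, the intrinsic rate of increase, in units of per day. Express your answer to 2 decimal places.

0.51 per day

From N(t) = N₀·e^(rt): e^(r·5) = 188000/14600 = 12.877.
r·5 = ln(12.877) = 2.5554, so r = 2.5554/5 = 0.51108.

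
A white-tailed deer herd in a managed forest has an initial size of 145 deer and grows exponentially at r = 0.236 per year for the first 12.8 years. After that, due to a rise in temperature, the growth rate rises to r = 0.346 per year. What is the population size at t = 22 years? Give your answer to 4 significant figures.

71730 deer

Phase 1: N(12.8) = 145·e^(0.236×12.8) = 145·e^3.021 = 2973.62.
Phase 2 runs for 22 − 12.8 = 9.2 years at r = 0.346.
N(22) = 2973.62·e^(0.346×9.2) = 2973.62·e^3.183 = 71735.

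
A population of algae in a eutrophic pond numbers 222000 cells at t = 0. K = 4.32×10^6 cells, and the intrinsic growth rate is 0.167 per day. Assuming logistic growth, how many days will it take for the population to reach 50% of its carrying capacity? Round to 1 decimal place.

A = (K − N₀)/N₀ = (4.32×10^6 − 222000)/222000 = 18.459.
Solve 4.32×10^6/(1 + 18.459·e^(−0.167t)) = 2.16×10^6: 1 + 18.459·e^(−0.167t) = 2, so e^(−0.167t) = 0.0541728.
−0.167·t = ln(0.0541728) = -2.9156, so t = 2.9156/0.167 = 17.459.

17.5 days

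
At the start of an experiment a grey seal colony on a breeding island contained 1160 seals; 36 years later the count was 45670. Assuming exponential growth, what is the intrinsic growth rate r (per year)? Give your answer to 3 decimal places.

0.102 per year

From N(t) = N₀·e^(rt): e^(r·36) = 45670/1160 = 39.371.
r·36 = ln(39.371) = 3.673, so r = 3.673/36 = 0.10203.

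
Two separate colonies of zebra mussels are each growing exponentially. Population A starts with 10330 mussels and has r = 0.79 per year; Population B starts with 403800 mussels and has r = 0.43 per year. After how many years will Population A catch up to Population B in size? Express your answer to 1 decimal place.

10.2 years

Set 10330·e^(0.79t) = 403800·e^(0.43t).
e^((0.79 − 0.43)t) = 403800/10330 → e^(0.36·t) = 39.09.
0.36·t = ln(39.09) = 3.6659, so t = 3.6659/0.36 = 10.183.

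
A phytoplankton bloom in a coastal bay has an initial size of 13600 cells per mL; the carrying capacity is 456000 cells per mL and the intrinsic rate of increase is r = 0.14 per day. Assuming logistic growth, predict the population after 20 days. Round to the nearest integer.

A = (K − N₀)/N₀ = (456000 − 13600)/13600 = 32.529.
N(t) = K/(1 + A·e^(−rt)) = 456000/(1 + 32.529×e^(−0.14×20)).
e^(−2.8) = 0.06081; denominator = 1 + 32.529×0.06081 = 2.9781.
N = 456000/2.9781 = 153117.

153117 cells per mL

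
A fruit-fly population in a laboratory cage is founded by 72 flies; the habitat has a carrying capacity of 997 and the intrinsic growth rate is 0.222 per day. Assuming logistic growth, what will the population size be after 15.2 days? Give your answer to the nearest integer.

692 flies

A = (K − N₀)/N₀ = (997 − 72)/72 = 12.847.
N(t) = K/(1 + A·e^(−rt)) = 997/(1 + 12.847×e^(−0.222×15.2)).
e^(−3.374) = 0.034239; denominator = 1 + 12.847×0.034239 = 1.4399.
N = 997/1.4399 = 692.423.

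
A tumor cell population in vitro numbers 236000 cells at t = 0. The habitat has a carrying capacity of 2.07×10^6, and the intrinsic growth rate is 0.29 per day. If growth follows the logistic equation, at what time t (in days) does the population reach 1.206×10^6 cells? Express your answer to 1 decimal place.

A = (K − N₀)/N₀ = (2.07×10^6 − 236000)/236000 = 7.7712.
Solve 2.07×10^6/(1 + 7.7712·e^(−0.29t)) = 1.206×10^6: 1 + 7.7712·e^(−0.29t) = 1.7164, so e^(−0.29t) = 0.092189.
−0.29·t = ln(0.092189) = -2.3839, so t = 2.3839/0.29 = 8.2204.

8.2 days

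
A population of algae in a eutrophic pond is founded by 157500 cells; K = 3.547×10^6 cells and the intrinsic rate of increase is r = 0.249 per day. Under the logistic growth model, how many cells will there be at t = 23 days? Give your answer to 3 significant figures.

3310000 cells

A = (K − N₀)/N₀ = (3.547×10^6 − 157500)/157500 = 21.521.
N(t) = K/(1 + A·e^(−rt)) = 3.547×10^6/(1 + 21.521×e^(−0.249×23)).
e^(−5.727) = 0.0032568; denominator = 1 + 21.521×0.0032568 = 1.0701.
N = 3.547×10^6/1.0701 = 3.314677×10^6.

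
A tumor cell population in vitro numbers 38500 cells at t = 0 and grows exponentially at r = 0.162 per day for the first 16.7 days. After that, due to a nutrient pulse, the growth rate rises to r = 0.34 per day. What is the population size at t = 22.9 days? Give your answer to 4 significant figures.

Phase 1: N(16.7) = 38500·e^(0.162×16.7) = 38500·e^2.705 = 575972.
Phase 2 runs for 22.9 − 16.7 = 6.2 days at r = 0.34.
N(22.9) = 575972·e^(0.34×6.2) = 575972·e^2.108 = 4.74126×10^6.

4741000 cells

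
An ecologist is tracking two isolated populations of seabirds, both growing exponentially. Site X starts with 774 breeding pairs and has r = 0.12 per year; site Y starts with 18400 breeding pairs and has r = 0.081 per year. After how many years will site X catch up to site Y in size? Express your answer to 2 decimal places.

81.24 years

Set 774·e^(0.12t) = 18400·e^(0.081t).
e^((0.12 − 0.081)t) = 18400/774 → e^(0.039·t) = 23.773.
0.039·t = ln(23.773) = 3.1685, so t = 3.1685/0.039 = 81.244.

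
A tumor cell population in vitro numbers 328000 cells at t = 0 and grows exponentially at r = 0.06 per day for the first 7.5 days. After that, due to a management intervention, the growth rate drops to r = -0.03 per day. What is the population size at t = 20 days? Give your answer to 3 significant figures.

354000 cells

Phase 1: N(7.5) = 328000·e^(0.06×7.5) = 328000·e^0.45 = 514406.
Phase 2 runs for 20 − 7.5 = 12.5 days at r = -0.03.
N(20) = 514406·e^(-0.03×12.5) = 514406·e^-0.375 = 353546.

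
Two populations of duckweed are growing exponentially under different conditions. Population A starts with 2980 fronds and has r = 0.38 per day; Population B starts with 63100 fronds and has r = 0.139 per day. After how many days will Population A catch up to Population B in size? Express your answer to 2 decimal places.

Set 2980·e^(0.38t) = 63100·e^(0.139t).
e^((0.38 − 0.139)t) = 63100/2980 → e^(0.241·t) = 21.174.
0.241·t = ln(21.174) = 3.0528, so t = 3.0528/0.241 = 12.667.

12.67 days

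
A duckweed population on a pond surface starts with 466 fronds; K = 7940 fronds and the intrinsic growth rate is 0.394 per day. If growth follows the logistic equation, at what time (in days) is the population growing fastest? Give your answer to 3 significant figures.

7.04 days

Logistic growth is fastest at N = K/2 = 3970.
A = (K − N₀)/N₀ = 16.039. Set K/(1 + A·e^(−rt)) = K/2 → A·e^(−rt) = 1.
e^(−0.394t) = 1/16.039 = 0.0623495, so t = ln(16.039)/0.394 = 2.775/0.394 = 7.0431.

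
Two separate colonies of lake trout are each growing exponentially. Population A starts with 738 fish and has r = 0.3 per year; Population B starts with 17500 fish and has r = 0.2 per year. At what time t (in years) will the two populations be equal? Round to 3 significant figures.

31.7 years

Set 738·e^(0.3t) = 17500·e^(0.2t).
e^((0.3 − 0.2)t) = 17500/738 → e^(0.1·t) = 23.713.
0.1·t = ln(23.713) = 3.166, so t = 3.166/0.1 = 31.66.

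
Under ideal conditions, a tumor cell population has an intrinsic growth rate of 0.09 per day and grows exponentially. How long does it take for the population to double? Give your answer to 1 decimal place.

Doubling time t_d = ln(2)/r = 0.6931/0.09 = 7.7016.

7.7 days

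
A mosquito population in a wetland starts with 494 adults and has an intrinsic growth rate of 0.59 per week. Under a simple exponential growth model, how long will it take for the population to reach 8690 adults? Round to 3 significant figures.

Set N₀·e^(rt) = 8690: e^(0.59·t) = 8690/494 = 17.591.
0.59·t = ln(17.591) = 2.8674, so t = 2.8674/0.59 = 4.86.

4.86 weeks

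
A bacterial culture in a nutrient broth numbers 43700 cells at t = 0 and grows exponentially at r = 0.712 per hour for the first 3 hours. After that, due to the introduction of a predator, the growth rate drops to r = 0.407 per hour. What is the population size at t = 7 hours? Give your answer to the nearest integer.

Phase 1: N(3) = 43700·e^(0.712×3) = 43700·e^2.136 = 369943.
Phase 2 runs for 7 − 3 = 4 hours at r = 0.407.
N(7) = 369943·e^(0.407×4) = 369943·e^1.628 = 1.884369×10^6.

1884369 cells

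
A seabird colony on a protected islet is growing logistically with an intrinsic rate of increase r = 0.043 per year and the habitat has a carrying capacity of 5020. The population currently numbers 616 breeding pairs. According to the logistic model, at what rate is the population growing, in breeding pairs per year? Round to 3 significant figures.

dN/dt = rN(1 − N/K) = 0.043 × 616 × (1 − 616/5020).
1 − 616/5020 = 0.87729; dN/dt = 0.043 × 616 × 0.87729 = 23.238.

23.2 breeding pairs per year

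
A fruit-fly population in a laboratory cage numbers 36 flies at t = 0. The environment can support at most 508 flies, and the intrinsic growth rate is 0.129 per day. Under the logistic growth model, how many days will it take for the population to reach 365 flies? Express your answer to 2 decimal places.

27.21 days

A = (K − N₀)/N₀ = (508 − 36)/36 = 13.111.
Solve 508/(1 + 13.111·e^(−0.129t)) = 365: 1 + 13.111·e^(−0.129t) = 1.3918, so e^(−0.129t) = 0.0298816.
−0.129·t = ln(0.0298816) = -3.5105, so t = 3.5105/0.129 = 27.213.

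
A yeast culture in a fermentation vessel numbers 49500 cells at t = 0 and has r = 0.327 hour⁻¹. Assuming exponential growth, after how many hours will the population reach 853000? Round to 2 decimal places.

Set N₀·e^(rt) = 853000: e^(0.327·t) = 853000/49500 = 17.232.
0.327·t = ln(17.232) = 2.8468, so t = 2.8468/0.327 = 8.7058.

8.71 hours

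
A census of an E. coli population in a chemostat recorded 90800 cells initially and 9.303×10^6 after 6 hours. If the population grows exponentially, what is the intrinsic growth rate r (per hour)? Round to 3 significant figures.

From N(t) = N₀·e^(rt): e^(r·6) = 9.303×10^6/90800 = 102.46.
r·6 = ln(102.46) = 4.6294, so r = 4.6294/6 = 0.77157.

0.772 per hour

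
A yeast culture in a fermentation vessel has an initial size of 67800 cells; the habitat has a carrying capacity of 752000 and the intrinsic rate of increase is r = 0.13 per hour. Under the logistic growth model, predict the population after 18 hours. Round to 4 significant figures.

381300 cells

A = (K − N₀)/N₀ = (752000 − 67800)/67800 = 10.091.
N(t) = K/(1 + A·e^(−rt)) = 752000/(1 + 10.091×e^(−0.13×18)).
e^(−2.34) = 0.096328; denominator = 1 + 10.091×0.096328 = 1.9721.
N = 752000/1.9721 = 381322.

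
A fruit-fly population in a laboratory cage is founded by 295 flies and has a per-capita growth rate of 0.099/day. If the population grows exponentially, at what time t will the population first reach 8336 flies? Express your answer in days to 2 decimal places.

Set N₀·e^(rt) = 8336: e^(0.099·t) = 8336/295 = 28.258.
0.099·t = ln(28.258) = 3.3414, so t = 3.3414/0.099 = 33.751.

33.75 days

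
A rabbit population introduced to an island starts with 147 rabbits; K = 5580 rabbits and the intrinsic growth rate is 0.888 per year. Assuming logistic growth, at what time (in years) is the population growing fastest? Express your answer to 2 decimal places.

Logistic growth is fastest at N = K/2 = 2790.
A = (K − N₀)/N₀ = 36.959. Set K/(1 + A·e^(−rt)) = K/2 → A·e^(−rt) = 1.
e^(−0.888t) = 1/36.959 = 0.0270569, so t = ln(36.959)/0.888 = 3.6098/0.888 = 4.0651.

4.07 years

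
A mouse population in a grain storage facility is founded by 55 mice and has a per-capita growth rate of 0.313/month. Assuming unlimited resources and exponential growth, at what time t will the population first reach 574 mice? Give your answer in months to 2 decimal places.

Set N₀·e^(rt) = 574: e^(0.313·t) = 574/55 = 10.436.
0.313·t = ln(10.436) = 2.3453, so t = 2.3453/0.313 = 7.493.

7.49 months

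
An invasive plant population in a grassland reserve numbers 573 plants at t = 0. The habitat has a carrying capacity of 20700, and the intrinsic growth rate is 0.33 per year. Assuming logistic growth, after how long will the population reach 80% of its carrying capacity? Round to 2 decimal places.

14.99 years

A = (K − N₀)/N₀ = (20700 − 573)/573 = 35.126.
Solve 20700/(1 + 35.126·e^(−0.33t)) = 16560: 1 + 35.126·e^(−0.33t) = 1.25, so e^(−0.33t) = 0.00711731.
−0.33·t = ln(0.00711731) = -4.9452, so t = 4.9452/0.33 = 14.986.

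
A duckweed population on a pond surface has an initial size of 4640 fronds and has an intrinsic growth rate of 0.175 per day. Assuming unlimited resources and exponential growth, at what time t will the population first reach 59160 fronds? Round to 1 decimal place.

14.5 days

Set N₀·e^(rt) = 59160: e^(0.175·t) = 59160/4640 = 12.75.
0.175·t = ln(12.75) = 2.5455, so t = 2.5455/0.175 = 14.546.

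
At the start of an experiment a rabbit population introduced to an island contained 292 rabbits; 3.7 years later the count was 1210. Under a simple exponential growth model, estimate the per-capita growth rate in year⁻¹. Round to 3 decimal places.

From N(t) = N₀·e^(rt): e^(r·3.7) = 1210/292 = 4.1438.
r·3.7 = ln(4.1438) = 1.4216, so r = 1.4216/3.7 = 0.38422.

0.384 per year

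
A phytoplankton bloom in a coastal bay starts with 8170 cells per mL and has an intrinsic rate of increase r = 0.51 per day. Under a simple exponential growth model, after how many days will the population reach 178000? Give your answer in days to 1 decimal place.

6.0 days

Set N₀·e^(rt) = 178000: e^(0.51·t) = 178000/8170 = 21.787.
0.51·t = ln(21.787) = 3.0813, so t = 3.0813/0.51 = 6.0418.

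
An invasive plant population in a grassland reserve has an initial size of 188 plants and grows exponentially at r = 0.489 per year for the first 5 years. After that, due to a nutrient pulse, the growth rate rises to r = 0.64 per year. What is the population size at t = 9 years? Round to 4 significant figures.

28040 plants

Phase 1: N(5) = 188·e^(0.489×5) = 188·e^2.445 = 2167.74.
Phase 2 runs for 9 − 5 = 4 years at r = 0.64.
N(9) = 2167.74·e^(0.64×4) = 2167.74·e^2.56 = 28041.5.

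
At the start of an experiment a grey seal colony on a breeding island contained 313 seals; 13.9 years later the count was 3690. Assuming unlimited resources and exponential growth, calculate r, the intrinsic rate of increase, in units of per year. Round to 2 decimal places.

0.18 per year

From N(t) = N₀·e^(rt): e^(r·13.9) = 3690/313 = 11.789.
r·13.9 = ln(11.789) = 2.4672, so r = 2.4672/13.9 = 0.17749.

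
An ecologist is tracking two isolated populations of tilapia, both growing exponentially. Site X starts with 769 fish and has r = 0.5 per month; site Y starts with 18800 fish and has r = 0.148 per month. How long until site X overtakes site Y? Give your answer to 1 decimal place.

9.1 months

Set 769·e^(0.5t) = 18800·e^(0.148t).
e^((0.5 − 0.148)t) = 18800/769 → e^(0.352·t) = 24.447.
0.352·t = ln(24.447) = 3.1965, so t = 3.1965/0.352 = 9.081.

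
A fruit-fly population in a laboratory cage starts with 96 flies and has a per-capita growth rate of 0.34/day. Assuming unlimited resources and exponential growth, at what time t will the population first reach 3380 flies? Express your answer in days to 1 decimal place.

10.5 days

Set N₀·e^(rt) = 3380: e^(0.34·t) = 3380/96 = 35.208.
0.34·t = ln(35.208) = 3.5613, so t = 3.5613/0.34 = 10.474.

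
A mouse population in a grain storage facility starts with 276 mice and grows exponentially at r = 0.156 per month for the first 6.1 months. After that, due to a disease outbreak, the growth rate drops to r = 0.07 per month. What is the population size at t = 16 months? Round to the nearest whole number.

Phase 1: N(6.1) = 276·e^(0.156×6.1) = 276·e^0.9516 = 714.799.
Phase 2 runs for 16 − 6.1 = 9.9 months at r = 0.07.
N(16) = 714.799·e^(0.07×9.9) = 714.799·e^0.693 = 1429.39.

1429 mice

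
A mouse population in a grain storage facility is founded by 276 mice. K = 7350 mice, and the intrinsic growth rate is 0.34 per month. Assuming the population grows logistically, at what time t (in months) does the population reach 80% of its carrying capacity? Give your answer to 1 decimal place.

A = (K − N₀)/N₀ = (7350 − 276)/276 = 25.63.
Solve 7350/(1 + 25.63·e^(−0.34t)) = 5880: 1 + 25.63·e^(−0.34t) = 1.25, so e^(−0.34t) = 0.00975403.
−0.34·t = ln(0.00975403) = -4.6301, so t = 4.6301/0.34 = 13.618.

13.6 months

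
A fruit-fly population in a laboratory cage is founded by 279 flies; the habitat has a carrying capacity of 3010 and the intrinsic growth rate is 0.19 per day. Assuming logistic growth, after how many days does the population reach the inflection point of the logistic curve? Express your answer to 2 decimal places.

Logistic growth is fastest at N = K/2 = 1505.
A = (K − N₀)/N₀ = 9.7885. Set K/(1 + A·e^(−rt)) = K/2 → A·e^(−rt) = 1.
e^(−0.19t) = 1/9.7885 = 0.10216, so t = ln(9.7885)/0.19 = 2.2812/0.19 = 12.006.

12.01 days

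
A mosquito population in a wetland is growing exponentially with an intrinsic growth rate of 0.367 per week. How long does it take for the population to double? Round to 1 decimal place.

Doubling time t_d = ln(2)/r = 0.6931/0.367 = 1.8887.

1.9 weeks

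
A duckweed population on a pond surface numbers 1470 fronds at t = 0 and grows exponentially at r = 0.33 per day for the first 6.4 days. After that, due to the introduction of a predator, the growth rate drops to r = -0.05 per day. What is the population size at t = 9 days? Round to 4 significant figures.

Phase 1: N(6.4) = 1470·e^(0.33×6.4) = 1470·e^2.112 = 12149.2.
Phase 2 runs for 9 − 6.4 = 2.6 days at r = -0.05.
N(9) = 12149.2·e^(-0.05×2.6) = 12149.2·e^-0.13 = 10668.1.

10670 fronds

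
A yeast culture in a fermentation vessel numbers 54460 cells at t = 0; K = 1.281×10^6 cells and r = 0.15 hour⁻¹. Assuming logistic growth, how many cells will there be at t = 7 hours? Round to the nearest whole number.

144237 cells

A = (K − N₀)/N₀ = (1.281×10^6 − 54460)/54460 = 22.522.
N(t) = K/(1 + A·e^(−rt)) = 1.281×10^6/(1 + 22.522×e^(−0.15×7)).
e^(−1.05) = 0.34994; denominator = 1 + 22.522×0.34994 = 8.8812.
N = 1.281×10^6/8.8812 = 144237.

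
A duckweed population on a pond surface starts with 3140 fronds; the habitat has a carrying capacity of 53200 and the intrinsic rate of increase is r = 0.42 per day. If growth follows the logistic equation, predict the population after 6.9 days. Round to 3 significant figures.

A = (K − N₀)/N₀ = (53200 − 3140)/3140 = 15.943.
N(t) = K/(1 + A·e^(−rt)) = 53200/(1 + 15.943×e^(−0.42×6.9)).
e^(−2.898) = 0.055133; denominator = 1 + 15.943×0.055133 = 1.879.
N = 53200/1.879 = 28313.3.

28300 fronds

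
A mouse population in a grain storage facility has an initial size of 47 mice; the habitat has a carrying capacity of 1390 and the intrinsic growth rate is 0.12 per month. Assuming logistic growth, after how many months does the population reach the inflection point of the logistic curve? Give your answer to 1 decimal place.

Logistic growth is fastest at N = K/2 = 695.
A = (K − N₀)/N₀ = 28.574. Set K/(1 + A·e^(−rt)) = K/2 → A·e^(−rt) = 1.
e^(−0.12t) = 1/28.574 = 0.0349963, so t = ln(28.574)/0.12 = 3.3525/0.12 = 27.938.

27.9 months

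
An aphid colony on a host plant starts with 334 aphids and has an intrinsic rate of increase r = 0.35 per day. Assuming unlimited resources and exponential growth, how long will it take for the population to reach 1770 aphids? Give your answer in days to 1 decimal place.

Set N₀·e^(rt) = 1770: e^(0.35·t) = 1770/334 = 5.2994.
0.35·t = ln(5.2994) = 1.6676, so t = 1.6676/0.35 = 4.7646.

4.8 days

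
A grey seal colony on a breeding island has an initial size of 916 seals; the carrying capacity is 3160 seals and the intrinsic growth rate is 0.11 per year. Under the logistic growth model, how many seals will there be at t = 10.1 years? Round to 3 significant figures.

A = (K − N₀)/N₀ = (3160 − 916)/916 = 2.4498.
N(t) = K/(1 + A·e^(−rt)) = 3160/(1 + 2.4498×e^(−0.11×10.1)).
e^(−1.111) = 0.32923; denominator = 1 + 2.4498×0.32923 = 1.8065.
N = 3160/1.8065 = 1749.2.

1750 seals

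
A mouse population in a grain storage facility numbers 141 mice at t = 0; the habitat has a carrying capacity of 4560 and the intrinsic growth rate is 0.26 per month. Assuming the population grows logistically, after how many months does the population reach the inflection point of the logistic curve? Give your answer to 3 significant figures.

Logistic growth is fastest at N = K/2 = 2280.
A = (K − N₀)/N₀ = 31.34. Set K/(1 + A·e^(−rt)) = K/2 → A·e^(−rt) = 1.
e^(−0.26t) = 1/31.34 = 0.0319077, so t = ln(31.34)/0.26 = 3.4449/0.26 = 13.25.

13.2 months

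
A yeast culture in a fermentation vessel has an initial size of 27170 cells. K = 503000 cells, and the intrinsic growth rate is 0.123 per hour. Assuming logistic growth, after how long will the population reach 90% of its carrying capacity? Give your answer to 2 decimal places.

41.14 hours

A = (K − N₀)/N₀ = (503000 − 27170)/27170 = 17.513.
Solve 503000/(1 + 17.513·e^(−0.123t)) = 452700: 1 + 17.513·e^(−0.123t) = 1.1111, so e^(−0.123t) = 0.00634447.
−0.123·t = ln(0.00634447) = -5.0602, so t = 5.0602/0.123 = 41.14.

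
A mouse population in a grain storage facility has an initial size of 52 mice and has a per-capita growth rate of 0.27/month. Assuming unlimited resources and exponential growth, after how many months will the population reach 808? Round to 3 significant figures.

Set N₀·e^(rt) = 808: e^(0.27·t) = 808/52 = 15.538.
0.27·t = ln(15.538) = 2.7433, so t = 2.7433/0.27 = 10.16.

10.2 months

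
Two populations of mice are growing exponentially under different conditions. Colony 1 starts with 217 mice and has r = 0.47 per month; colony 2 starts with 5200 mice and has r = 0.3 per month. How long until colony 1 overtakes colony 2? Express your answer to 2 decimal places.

Set 217·e^(0.47t) = 5200·e^(0.3t).
e^((0.47 − 0.3)t) = 5200/217 → e^(0.17·t) = 23.963.
0.17·t = ln(23.963) = 3.1765, so t = 3.1765/0.17 = 18.685.

18.69 months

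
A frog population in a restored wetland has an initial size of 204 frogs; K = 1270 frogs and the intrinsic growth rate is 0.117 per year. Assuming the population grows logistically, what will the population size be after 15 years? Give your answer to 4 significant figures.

667.2 frogs

A = (K − N₀)/N₀ = (1270 − 204)/204 = 5.2255.
N(t) = K/(1 + A·e^(−rt)) = 1270/(1 + 5.2255×e^(−0.117×15)).
e^(−1.755) = 0.17291; denominator = 1 + 5.2255×0.17291 = 1.9035.
N = 1270/1.9035 = 667.183.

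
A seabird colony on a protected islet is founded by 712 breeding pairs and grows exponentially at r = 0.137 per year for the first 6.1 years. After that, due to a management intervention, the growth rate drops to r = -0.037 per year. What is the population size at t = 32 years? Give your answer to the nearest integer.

630 breeding pairs

Phase 1: N(6.1) = 712·e^(0.137×6.1) = 712·e^0.8357 = 1642.18.
Phase 2 runs for 32 − 6.1 = 25.9 years at r = -0.037.
N(32) = 1642.18·e^(-0.037×25.9) = 1642.18·e^-0.9583 = 629.848.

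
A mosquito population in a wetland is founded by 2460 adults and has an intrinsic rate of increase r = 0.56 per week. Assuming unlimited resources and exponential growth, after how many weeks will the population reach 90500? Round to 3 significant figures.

6.44 weeks

Set N₀·e^(rt) = 90500: e^(0.56·t) = 90500/2460 = 36.789.
0.56·t = ln(36.789) = 3.6052, so t = 3.6052/0.56 = 6.4378.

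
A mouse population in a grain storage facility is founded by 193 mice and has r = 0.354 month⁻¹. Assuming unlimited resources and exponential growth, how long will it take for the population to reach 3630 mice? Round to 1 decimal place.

Set N₀·e^(rt) = 3630: e^(0.354·t) = 3630/193 = 18.808.
0.354·t = ln(18.808) = 2.9343, so t = 2.9343/0.354 = 8.289.

8.3 months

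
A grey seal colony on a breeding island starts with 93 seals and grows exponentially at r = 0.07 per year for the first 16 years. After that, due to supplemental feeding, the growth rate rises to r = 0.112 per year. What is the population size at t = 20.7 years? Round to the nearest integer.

Phase 1: N(16) = 93·e^(0.07×16) = 93·e^1.12 = 285.031.
Phase 2 runs for 20.7 − 16 = 4.7 years at r = 0.112.
N(20.7) = 285.031·e^(0.112×4.7) = 285.031·e^0.5264 = 482.509.

483 seals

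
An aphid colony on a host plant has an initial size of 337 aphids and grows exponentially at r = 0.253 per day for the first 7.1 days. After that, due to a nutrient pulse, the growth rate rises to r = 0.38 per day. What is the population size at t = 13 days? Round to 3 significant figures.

Phase 1: N(7.1) = 337·e^(0.253×7.1) = 337·e^1.796 = 2031.2.
Phase 2 runs for 13 − 7.1 = 5.9 days at r = 0.38.
N(13) = 2031.2·e^(0.38×5.9) = 2031.2·e^2.242 = 19117.9.

19100 aphids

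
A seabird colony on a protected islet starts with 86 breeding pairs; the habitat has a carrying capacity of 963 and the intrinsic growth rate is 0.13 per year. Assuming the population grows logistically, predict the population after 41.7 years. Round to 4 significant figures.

921.4 breeding pairs

A = (K − N₀)/N₀ = (963 − 86)/86 = 10.198.
N(t) = K/(1 + A·e^(−rt)) = 963/(1 + 10.198×e^(−0.13×41.7)).
e^(−5.421) = 0.0044227; denominator = 1 + 10.198×0.0044227 = 1.0451.
N = 963/1.0451 = 921.442.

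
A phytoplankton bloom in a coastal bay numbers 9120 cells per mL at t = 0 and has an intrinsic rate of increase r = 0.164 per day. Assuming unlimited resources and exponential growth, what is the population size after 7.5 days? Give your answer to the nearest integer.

31202 cells per mL

N(t) = N₀·e^(rt) = 9120 × e^(0.164×7.5) = 9120 × e^1.23.
e^1.23 ≈ 3.4212, so N ≈ 9120 × 3.4212 = 31201.6.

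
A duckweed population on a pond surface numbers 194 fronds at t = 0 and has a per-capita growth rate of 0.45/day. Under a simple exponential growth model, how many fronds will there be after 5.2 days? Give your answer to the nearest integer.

2014 fronds

N(t) = N₀·e^(rt) = 194 × e^(0.45×5.2) = 194 × e^2.34.
e^2.34 ≈ 10.381, so N ≈ 194 × 10.381 = 2013.96.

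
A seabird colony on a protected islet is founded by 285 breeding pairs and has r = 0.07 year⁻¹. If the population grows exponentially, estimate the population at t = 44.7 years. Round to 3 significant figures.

6510 breeding pairs

N(t) = N₀·e^(rt) = 285 × e^(0.07×44.7) = 285 × e^3.129.
e^3.129 ≈ 22.851, so N ≈ 285 × 22.851 = 6512.57.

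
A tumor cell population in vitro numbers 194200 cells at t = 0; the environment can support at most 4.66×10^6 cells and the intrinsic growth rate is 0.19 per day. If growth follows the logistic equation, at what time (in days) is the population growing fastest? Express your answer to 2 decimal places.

16.50 days

Logistic growth is fastest at N = K/2 = 2.33×10^6.
A = (K − N₀)/N₀ = 22.996. Set K/(1 + A·e^(−rt)) = K/2 → A·e^(−rt) = 1.
e^(−0.19t) = 1/22.996 = 0.043486, so t = ln(22.996)/0.19 = 3.1353/0.19 = 16.502.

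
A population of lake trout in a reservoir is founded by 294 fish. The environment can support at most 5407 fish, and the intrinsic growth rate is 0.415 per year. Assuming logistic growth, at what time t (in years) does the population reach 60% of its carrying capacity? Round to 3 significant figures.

A = (K − N₀)/N₀ = (5407 − 294)/294 = 17.391.
Solve 5407/(1 + 17.391·e^(−0.415t)) = 3244.2: 1 + 17.391·e^(−0.415t) = 1.6667, so e^(−0.415t) = 0.0383337.
−0.415·t = ln(0.0383337) = -3.2614, so t = 3.2614/0.415 = 7.8589.

7.86 years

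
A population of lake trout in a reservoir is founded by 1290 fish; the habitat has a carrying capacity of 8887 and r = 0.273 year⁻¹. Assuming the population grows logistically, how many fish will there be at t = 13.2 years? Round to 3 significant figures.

7660 fish

A = (K − N₀)/N₀ = (8887 − 1290)/1290 = 5.8891.
N(t) = K/(1 + A·e^(−rt)) = 8887/(1 + 5.8891×e^(−0.273×13.2)).
e^(−3.604) = 0.027226; denominator = 1 + 5.8891×0.027226 = 1.1603.
N = 8887/1.1603 = 7658.99.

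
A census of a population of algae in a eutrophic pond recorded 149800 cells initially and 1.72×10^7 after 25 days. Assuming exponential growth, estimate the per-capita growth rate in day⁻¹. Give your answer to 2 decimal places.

0.19 per day

From N(t) = N₀·e^(rt): e^(r·25) = 1.72×10^7/149800 = 114.82.
r·25 = ln(114.82) = 4.7434, so r = 4.7434/25 = 0.18973.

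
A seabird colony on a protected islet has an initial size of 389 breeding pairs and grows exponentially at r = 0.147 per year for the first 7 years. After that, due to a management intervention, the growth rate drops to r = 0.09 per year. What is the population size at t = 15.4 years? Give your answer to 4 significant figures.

2318 breeding pairs

Phase 1: N(7) = 389·e^(0.147×7) = 389·e^1.029 = 1088.53.
Phase 2 runs for 15.4 − 7 = 8.4 years at r = 0.09.
N(15.4) = 1088.53·e^(0.09×8.4) = 1088.53·e^0.756 = 2318.28.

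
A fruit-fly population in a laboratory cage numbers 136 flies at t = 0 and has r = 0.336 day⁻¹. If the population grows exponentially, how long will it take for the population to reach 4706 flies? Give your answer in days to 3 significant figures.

Set N₀·e^(rt) = 4706: e^(0.336·t) = 4706/136 = 34.603.
0.336·t = ln(34.603) = 3.5439, so t = 3.5439/0.336 = 10.547.

10.5 days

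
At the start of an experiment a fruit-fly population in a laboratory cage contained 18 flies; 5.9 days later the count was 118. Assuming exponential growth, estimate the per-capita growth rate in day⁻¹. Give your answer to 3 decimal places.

0.319 per day

From N(t) = N₀·e^(rt): e^(r·5.9) = 118/18 = 6.5556.
r·5.9 = ln(6.5556) = 1.8803, so r = 1.8803/5.9 = 0.3187.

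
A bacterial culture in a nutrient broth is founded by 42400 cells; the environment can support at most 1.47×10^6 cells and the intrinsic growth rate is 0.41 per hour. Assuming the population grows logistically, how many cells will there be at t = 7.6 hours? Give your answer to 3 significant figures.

A = (K − N₀)/N₀ = (1.47×10^6 − 42400)/42400 = 33.67.
N(t) = K/(1 + A·e^(−rt)) = 1.47×10^6/(1 + 33.67×e^(−0.41×7.6)).
e^(−3.116) = 0.044334; denominator = 1 + 33.67×0.044334 = 2.4927.
N = 1.47×10^6/2.4927 = 589717.

590000 cells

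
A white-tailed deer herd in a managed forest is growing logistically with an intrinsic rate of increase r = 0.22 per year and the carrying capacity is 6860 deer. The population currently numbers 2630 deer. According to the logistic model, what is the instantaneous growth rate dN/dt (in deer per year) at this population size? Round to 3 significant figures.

dN/dt = rN(1 − N/K) = 0.22 × 2630 × (1 − 2630/6860).
1 − 2630/6860 = 0.61662; dN/dt = 0.22 × 2630 × 0.61662 = 356.78.

357 deer per year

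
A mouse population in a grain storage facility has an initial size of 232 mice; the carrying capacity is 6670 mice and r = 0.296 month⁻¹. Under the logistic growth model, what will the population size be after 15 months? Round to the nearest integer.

A = (K − N₀)/N₀ = (6670 − 232)/232 = 27.75.
N(t) = K/(1 + A·e^(−rt)) = 6670/(1 + 27.75×e^(−0.296×15)).
e^(−4.44) = 0.011796; denominator = 1 + 27.75×0.011796 = 1.3273.
N = 6670/1.3273 = 5025.1.

5025 mice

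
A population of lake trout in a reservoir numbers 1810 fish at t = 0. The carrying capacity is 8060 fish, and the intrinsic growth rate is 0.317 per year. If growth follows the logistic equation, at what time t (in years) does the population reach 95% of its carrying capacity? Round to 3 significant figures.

A = (K − N₀)/N₀ = (8060 − 1810)/1810 = 3.453.
Solve 8060/(1 + 3.453·e^(−0.317t)) = 7657: 1 + 3.453·e^(−0.317t) = 1.0526, so e^(−0.317t) = 0.0152421.
−0.317·t = ln(0.0152421) = -4.1837, so t = 4.1837/0.317 = 13.198.

13.2 years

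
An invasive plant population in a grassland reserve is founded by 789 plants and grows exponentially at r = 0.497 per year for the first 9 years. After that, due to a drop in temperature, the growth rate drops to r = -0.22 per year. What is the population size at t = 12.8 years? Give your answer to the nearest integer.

Phase 1: N(9) = 789·e^(0.497×9) = 789·e^4.473 = 69131.5.
Phase 2 runs for 12.8 − 9 = 3.8 years at r = -0.22.
N(12.8) = 69131.5·e^(-0.22×3.8) = 69131.5·e^-0.836 = 29964.4.

29964 plants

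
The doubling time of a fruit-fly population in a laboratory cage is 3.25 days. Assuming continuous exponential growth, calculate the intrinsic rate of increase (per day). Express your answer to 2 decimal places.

r = ln(2)/t_d = 0.6931/3.25 = 0.21328.

0.21 per day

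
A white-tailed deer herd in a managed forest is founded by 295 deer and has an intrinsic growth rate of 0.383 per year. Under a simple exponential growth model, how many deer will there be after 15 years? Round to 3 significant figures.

N(t) = N₀·e^(rt) = 295 × e^(0.383×15) = 295 × e^5.745.
e^5.745 ≈ 312.62, so N ≈ 295 × 312.62 = 92224.

92200 deer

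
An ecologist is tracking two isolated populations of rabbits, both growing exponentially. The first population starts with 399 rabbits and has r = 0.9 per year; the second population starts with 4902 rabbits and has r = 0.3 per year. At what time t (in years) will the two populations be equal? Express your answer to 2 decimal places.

Set 399·e^(0.9t) = 4902·e^(0.3t).
e^((0.9 − 0.3)t) = 4902/399 → e^(0.6·t) = 12.286.
0.6·t = ln(12.286) = 2.5084, so t = 2.5084/0.6 = 4.1807.

4.18 years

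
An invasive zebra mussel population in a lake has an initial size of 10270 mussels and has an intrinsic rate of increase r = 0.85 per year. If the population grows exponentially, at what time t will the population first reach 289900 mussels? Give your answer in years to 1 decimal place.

3.9 years

Set N₀·e^(rt) = 289900: e^(0.85·t) = 289900/10270 = 28.228.
0.85·t = ln(28.228) = 3.3403, so t = 3.3403/0.85 = 3.9298.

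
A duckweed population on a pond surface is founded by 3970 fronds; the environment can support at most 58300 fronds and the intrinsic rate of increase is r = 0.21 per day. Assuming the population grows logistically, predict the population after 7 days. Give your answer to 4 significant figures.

A = (K − N₀)/N₀ = (58300 − 3970)/3970 = 13.685.
N(t) = K/(1 + A·e^(−rt)) = 58300/(1 + 13.685×e^(−0.21×7)).
e^(−1.47) = 0.22993; denominator = 1 + 13.685×0.22993 = 4.1466.
N = 58300/4.1466 = 14059.8.

14060 fronds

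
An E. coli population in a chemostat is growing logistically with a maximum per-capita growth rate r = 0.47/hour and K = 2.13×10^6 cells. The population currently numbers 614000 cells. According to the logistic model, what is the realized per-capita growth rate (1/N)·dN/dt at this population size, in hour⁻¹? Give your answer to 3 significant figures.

(1/N)·dN/dt = r(1 − N/K) = 0.47 × (1 − 614000/2.13×10^6).
= 0.47 × 0.71174 = 0.33452.

0.335 per hour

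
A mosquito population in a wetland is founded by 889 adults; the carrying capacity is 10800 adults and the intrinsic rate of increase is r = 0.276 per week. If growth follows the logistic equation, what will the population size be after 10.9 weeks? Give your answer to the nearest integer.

6966 adults

A = (K − N₀)/N₀ = (10800 − 889)/889 = 11.148.
N(t) = K/(1 + A·e^(−rt)) = 10800/(1 + 11.148×e^(−0.276×10.9)).
e^(−3.008) = 0.049371; denominator = 1 + 11.148×0.049371 = 1.5504.
N = 10800/1.5504 = 6965.91.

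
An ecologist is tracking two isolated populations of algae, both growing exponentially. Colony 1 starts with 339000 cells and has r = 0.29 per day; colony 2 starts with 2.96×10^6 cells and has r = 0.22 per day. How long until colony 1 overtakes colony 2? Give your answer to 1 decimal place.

31.0 days

Set 339000·e^(0.29t) = 2.96×10^6·e^(0.22t).
e^((0.29 − 0.22)t) = 2.96×10^6/339000 → e^(0.07·t) = 8.7316.
0.07·t = ln(8.7316) = 2.1669, so t = 2.1669/0.07 = 30.956.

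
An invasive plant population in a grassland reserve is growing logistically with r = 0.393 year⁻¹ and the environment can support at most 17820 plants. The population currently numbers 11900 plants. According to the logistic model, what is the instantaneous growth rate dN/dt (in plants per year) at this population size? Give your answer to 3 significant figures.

dN/dt = rN(1 − N/K) = 0.393 × 11900 × (1 − 11900/17820).
1 − 11900/17820 = 0.33221; dN/dt = 0.393 × 11900 × 0.33221 = 1553.7.

1550 plants per year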